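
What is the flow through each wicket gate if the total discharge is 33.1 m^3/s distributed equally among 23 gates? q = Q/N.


q = 33.1 / 23 = 1.4391 m^3/s


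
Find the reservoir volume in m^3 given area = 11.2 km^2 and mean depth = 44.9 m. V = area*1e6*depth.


V = 11.2 * 1e6 * 44.9 = 5.0288e+08 m^3


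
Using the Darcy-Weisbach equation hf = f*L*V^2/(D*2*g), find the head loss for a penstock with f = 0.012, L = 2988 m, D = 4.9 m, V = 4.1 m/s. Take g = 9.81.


hf = 0.012 * 2988 * 4.1^2 / (4.9 * 2 * 9.81) = 6.2695 m


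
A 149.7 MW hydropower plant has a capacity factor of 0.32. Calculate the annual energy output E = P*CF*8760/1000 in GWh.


E = 149.7 * 0.32 * 8760 / 1000 = 419.6390 GWh


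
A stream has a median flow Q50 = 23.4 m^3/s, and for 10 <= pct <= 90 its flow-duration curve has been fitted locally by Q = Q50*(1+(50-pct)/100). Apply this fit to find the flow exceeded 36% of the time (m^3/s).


Q = 23.4 * (1 + (50 - 36)/100) = 26.6760 m^3/s


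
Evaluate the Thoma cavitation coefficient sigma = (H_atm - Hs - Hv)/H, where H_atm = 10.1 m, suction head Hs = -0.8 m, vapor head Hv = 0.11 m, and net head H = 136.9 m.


sigma = (10.1 - (-0.8) - 0.11) / 136.9 = 0.0788


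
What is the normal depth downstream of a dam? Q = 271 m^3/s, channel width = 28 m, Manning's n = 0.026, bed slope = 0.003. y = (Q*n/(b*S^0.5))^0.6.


y = (271 * 0.026 / (28 * 0.003^0.5))^0.6 = 2.4965 m


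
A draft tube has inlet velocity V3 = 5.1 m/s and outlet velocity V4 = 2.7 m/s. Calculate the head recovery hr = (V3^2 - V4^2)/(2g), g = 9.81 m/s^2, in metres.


hr = (5.1^2 - 2.7^2) / (2*9.81) = 0.9541 m


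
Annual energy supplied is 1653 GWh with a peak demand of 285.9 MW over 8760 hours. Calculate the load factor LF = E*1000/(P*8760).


LF = 1653 * 1000 / (285.9 * 8760) = 0.6600


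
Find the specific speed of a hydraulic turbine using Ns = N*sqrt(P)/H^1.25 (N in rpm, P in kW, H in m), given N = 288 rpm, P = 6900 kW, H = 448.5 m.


Ns = 288 * 6900^0.5 / 448.5^1.25 = 11.5908


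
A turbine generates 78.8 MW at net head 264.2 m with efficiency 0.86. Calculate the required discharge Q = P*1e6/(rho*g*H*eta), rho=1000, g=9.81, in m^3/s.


Q = 78.8 * 1e6 / (1000 * 9.81 * 264.2 * 0.86) = 35.3530 m^3/s


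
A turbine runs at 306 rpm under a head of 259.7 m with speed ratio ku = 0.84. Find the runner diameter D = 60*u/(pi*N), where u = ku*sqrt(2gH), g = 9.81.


u = 0.84 * sqrt(2*9.81*259.7) = 59.9604 m/s
D = 60 * 59.9604 / (pi * 306) = 3.7424 m


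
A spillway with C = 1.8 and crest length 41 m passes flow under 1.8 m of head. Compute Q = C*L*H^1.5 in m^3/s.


Q = 1.8 * 41 * 1.8^1.5 = 178.2236 m^3/s


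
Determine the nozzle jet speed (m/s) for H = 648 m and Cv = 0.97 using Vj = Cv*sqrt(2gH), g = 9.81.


Vj = 0.97 * sqrt(2*9.81*648) = 109.3727 m/s


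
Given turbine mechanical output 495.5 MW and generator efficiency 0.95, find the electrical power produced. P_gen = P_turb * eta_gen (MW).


P_gen = 495.5 * 0.95 = 470.7250 MW


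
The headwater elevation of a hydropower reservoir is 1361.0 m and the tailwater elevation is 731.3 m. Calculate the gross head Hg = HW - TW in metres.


Hg = 1361.0 - 731.3 = 629.7000 m


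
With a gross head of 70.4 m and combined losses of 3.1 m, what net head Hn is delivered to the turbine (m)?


Hn = 70.4 - 3.1 = 67.3000 m


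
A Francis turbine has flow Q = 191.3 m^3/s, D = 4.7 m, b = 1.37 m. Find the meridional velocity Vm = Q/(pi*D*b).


Vm = 191.3 / (pi * 4.7 * 1.37) = 9.4569 m/s


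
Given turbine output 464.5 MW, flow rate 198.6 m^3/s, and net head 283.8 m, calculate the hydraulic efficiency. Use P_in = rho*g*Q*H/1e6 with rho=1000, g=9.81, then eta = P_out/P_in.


P_in = 1000 * 9.81 * 198.6 * 283.8 / 1e6 = 552.9179 MW
eta = 464.5 / 552.9179 = 0.8401


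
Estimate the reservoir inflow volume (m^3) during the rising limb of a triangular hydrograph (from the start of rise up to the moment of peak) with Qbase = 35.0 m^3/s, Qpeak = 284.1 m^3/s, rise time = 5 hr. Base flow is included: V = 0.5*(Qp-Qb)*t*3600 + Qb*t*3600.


V = 0.5*(284.1 - 35.0)*5*3600 + 35.0*5*3600 = 2.8719e+06 m^3


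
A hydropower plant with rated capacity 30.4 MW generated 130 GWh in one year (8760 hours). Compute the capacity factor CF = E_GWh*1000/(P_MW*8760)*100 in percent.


CF = 130 * 1000 / (30.4 * 8760) * 100 = 48.8164 %


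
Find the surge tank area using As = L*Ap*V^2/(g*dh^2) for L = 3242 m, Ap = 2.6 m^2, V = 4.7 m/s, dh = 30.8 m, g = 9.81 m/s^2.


As = 3242 * 2.6 * 4.7^2 / (9.81 * 30.8^2) = 20.0084 m^2


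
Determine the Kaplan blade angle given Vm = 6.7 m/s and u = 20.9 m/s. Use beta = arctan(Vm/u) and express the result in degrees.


beta = arctan(6.7 / 20.9) = 17.7745 degrees


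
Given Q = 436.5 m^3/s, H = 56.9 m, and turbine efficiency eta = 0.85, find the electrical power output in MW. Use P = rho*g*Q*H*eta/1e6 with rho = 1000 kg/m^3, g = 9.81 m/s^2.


P = 1000 * 9.81 * 436.5 * 56.9 * 0.85 / 1e6 = 207.1021 MW


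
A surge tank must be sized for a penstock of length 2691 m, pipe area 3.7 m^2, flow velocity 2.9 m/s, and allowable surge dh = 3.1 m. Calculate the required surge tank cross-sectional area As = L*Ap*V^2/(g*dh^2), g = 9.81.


As = 2691 * 3.7 * 2.9^2 / (9.81 * 3.1^2) = 888.2169 m^2


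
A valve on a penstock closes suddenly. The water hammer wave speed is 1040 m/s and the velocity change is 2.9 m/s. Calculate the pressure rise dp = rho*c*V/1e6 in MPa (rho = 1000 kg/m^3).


dp = 1000 * 1040 * 2.9 / 1e6 = 3.0160 MPa


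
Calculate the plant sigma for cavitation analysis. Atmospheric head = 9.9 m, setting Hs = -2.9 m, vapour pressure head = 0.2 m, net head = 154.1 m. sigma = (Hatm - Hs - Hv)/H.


sigma = (9.9 - (-2.9) - 0.2) / 154.1 = 0.0818


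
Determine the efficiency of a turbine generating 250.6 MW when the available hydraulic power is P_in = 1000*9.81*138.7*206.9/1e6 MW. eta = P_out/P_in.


P_in = 1000 * 9.81 * 138.7 * 206.9 / 1e6 = 281.5179 MW
eta = 250.6 / 281.5179 = 0.8902


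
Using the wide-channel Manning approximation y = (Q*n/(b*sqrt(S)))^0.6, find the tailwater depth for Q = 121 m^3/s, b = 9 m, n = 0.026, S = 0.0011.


y = (121 * 0.026 / (9 * 0.0011^0.5))^0.6 = 4.1086 m


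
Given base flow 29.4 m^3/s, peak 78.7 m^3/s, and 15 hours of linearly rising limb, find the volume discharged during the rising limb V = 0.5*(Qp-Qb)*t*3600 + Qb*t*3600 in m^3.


V = 0.5*(78.7 - 29.4)*15*3600 + 29.4*15*3600 = 2.9187e+06 m^3


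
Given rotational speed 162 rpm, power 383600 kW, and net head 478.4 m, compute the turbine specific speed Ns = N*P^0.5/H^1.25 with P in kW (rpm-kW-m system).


Ns = 162 * 383600^0.5 / 478.4^1.25 = 44.8451


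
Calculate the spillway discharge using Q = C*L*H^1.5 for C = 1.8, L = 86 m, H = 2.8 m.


Q = 1.8 * 86 * 2.8^1.5 = 725.2838 m^3/s


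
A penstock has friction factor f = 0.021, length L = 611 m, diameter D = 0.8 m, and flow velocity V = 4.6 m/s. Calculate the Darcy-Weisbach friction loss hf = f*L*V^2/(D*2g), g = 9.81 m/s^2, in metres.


hf = 0.021 * 611 * 4.6^2 / (0.8 * 2 * 9.81) = 17.2977 m


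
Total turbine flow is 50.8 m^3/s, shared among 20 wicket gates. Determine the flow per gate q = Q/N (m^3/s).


q = 50.8 / 20 = 2.5400 m^3/s


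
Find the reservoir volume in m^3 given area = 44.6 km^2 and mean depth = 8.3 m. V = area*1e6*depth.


V = 44.6 * 1e6 * 8.3 = 3.7018e+08 m^3


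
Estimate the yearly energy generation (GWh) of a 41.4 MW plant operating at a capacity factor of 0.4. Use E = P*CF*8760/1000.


E = 41.4 * 0.4 * 8760 / 1000 = 145.0656 GWh


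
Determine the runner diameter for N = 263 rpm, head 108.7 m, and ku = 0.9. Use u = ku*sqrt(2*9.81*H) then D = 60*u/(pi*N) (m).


u = 0.9 * sqrt(2*9.81*108.7) = 41.5630 m/s
D = 60 * 41.5630 / (pi * 263) = 3.0182 m


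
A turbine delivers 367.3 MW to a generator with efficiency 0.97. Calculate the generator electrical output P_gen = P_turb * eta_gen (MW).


P_gen = 367.3 * 0.97 = 356.2810 MW


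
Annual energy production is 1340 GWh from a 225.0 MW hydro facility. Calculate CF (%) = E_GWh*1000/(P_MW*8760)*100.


CF = 1340 * 1000 / (225.0 * 8760) * 100 = 67.9858 %


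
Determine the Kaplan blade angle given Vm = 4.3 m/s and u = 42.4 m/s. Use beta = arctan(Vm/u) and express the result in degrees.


beta = arctan(4.3 / 42.4) = 5.7909 degrees


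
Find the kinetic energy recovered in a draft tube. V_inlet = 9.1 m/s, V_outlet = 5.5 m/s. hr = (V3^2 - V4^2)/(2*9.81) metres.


hr = (9.1^2 - 5.5^2) / (2*9.81) = 2.6789 m


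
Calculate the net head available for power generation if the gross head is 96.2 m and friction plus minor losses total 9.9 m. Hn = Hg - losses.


Hn = 96.2 - 9.9 = 86.3000 m


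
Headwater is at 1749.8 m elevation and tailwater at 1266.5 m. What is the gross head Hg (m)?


Hg = 1749.8 - 1266.5 = 483.3000 m


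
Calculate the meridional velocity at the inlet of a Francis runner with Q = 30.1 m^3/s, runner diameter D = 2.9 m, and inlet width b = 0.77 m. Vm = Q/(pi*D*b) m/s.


Vm = 30.1 / (pi * 2.9 * 0.77) = 4.2907 m/s


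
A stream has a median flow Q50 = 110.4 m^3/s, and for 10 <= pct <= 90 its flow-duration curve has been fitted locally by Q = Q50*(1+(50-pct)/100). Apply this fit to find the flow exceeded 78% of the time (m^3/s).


Q = 110.4 * (1 + (50 - 78)/100) = 79.4880 m^3/s


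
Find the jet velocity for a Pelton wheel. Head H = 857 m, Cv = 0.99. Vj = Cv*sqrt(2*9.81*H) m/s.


Vj = 0.99 * sqrt(2*9.81*857) = 128.3734 m/s


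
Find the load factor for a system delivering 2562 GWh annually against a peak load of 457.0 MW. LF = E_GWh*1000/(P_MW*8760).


LF = 2562 * 1000 / (457.0 * 8760) = 0.6400


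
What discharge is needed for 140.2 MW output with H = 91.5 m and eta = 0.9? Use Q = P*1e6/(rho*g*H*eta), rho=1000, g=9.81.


Q = 140.2 * 1e6 / (1000 * 9.81 * 91.5 * 0.9) = 173.5463 m^3/s


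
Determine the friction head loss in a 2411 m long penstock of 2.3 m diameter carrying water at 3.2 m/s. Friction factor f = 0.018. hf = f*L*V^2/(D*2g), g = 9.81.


hf = 0.018 * 2411 * 3.2^2 / (2.3 * 2 * 9.81) = 9.8479 m


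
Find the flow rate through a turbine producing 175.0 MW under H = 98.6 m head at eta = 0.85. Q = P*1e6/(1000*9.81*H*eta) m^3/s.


Q = 175.0 * 1e6 / (1000 * 9.81 * 98.6 * 0.85) = 212.8498 m^3/s


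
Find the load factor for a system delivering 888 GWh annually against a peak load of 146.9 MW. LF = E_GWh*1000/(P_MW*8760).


LF = 888 * 1000 / (146.9 * 8760) = 0.6901


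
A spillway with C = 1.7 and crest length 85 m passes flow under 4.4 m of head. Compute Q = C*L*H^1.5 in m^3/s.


Q = 1.7 * 85 * 4.4^1.5 = 1333.6653 m^3/s


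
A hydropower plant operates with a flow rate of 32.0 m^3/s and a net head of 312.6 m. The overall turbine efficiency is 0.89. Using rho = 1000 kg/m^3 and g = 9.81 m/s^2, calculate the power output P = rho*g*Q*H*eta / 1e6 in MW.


P = 1000 * 9.81 * 32.0 * 312.6 * 0.89 / 1e6 = 87.3369 MW


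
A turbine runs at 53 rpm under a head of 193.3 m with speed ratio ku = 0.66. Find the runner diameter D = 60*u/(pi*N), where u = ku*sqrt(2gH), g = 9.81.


u = 0.66 * sqrt(2*9.81*193.3) = 40.6452 m/s
D = 60 * 40.6452 / (pi * 53) = 14.6465 m


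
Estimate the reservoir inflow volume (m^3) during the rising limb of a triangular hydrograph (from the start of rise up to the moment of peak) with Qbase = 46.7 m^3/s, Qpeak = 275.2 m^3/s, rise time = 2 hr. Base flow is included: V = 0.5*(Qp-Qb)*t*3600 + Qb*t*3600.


V = 0.5*(275.2 - 46.7)*2*3600 + 46.7*2*3600 = 1.1588e+06 m^3


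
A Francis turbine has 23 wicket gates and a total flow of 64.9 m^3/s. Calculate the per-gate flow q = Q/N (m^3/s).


q = 64.9 / 23 = 2.8217 m^3/s


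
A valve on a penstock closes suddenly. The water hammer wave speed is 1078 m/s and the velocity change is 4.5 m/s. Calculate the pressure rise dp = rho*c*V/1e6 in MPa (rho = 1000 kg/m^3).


dp = 1000 * 1078 * 4.5 / 1e6 = 4.8510 MPa


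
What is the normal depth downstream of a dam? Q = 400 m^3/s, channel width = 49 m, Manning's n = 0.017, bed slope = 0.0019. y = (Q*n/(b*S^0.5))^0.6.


y = (400 * 0.017 / (49 * 0.0019^0.5))^0.6 = 2.0034 m


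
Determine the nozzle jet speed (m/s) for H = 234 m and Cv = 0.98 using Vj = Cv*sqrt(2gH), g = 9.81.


Vj = 0.98 * sqrt(2*9.81*234) = 66.4024 m/s


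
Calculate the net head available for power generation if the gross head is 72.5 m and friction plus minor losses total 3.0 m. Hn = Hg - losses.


Hn = 72.5 - 3.0 = 69.5000 m


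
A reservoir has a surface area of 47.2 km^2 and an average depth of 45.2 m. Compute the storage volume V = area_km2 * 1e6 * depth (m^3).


V = 47.2 * 1e6 * 45.2 = 2.1334e+09 m^3


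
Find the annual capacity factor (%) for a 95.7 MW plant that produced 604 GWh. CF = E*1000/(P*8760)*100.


CF = 604 * 1000 / (95.7 * 8760) * 100 = 72.0478 %


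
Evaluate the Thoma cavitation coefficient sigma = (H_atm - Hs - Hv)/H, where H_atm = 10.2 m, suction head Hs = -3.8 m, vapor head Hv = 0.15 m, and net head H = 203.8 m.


sigma = (10.2 - (-3.8) - 0.15) / 203.8 = 0.0680


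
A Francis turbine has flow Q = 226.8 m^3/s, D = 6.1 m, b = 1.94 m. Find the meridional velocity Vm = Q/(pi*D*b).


Vm = 226.8 / (pi * 6.1 * 1.94) = 6.1004 m/s


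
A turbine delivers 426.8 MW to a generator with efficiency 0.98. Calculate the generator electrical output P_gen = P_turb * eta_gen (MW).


P_gen = 426.8 * 0.98 = 418.2640 MW


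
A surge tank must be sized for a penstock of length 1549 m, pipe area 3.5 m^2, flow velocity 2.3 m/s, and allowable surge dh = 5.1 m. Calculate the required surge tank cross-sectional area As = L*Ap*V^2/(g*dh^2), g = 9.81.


As = 1549 * 3.5 * 2.3^2 / (9.81 * 5.1^2) = 112.3999 m^2


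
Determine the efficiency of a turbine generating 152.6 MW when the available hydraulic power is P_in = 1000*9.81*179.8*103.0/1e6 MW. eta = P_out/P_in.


P_in = 1000 * 9.81 * 179.8 * 103.0 / 1e6 = 181.6753 MW
eta = 152.6 / 181.6753 = 0.8400


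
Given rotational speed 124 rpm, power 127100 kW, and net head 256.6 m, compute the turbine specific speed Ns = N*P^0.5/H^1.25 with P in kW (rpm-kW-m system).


Ns = 124 * 127100^0.5 / 256.6^1.25 = 43.0451


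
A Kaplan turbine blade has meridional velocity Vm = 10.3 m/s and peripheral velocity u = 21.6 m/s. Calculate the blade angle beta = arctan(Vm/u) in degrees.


beta = arctan(10.3 / 21.6) = 25.4942 degrees


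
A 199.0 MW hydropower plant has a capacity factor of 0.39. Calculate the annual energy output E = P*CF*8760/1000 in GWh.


E = 199.0 * 0.39 * 8760 / 1000 = 679.8636 GWh


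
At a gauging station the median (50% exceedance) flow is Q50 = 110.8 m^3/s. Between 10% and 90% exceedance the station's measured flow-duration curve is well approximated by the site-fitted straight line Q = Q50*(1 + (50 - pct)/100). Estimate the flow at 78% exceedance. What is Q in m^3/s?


Q = 110.8 * (1 + (50 - 78)/100) = 79.7760 m^3/s


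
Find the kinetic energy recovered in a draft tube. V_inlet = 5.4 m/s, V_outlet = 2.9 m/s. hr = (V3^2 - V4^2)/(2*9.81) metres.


hr = (5.4^2 - 2.9^2) / (2*9.81) = 1.0576 m


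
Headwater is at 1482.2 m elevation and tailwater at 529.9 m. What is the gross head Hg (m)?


Hg = 1482.2 - 529.9 = 952.3000 m


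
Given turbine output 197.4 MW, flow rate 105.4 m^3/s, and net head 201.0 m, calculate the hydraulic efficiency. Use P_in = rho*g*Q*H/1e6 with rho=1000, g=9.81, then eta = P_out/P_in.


P_in = 1000 * 9.81 * 105.4 * 201.0 / 1e6 = 207.8288 MW
eta = 197.4 / 207.8288 = 0.9498


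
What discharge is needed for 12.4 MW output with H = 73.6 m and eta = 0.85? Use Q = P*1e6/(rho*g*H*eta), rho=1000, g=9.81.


Q = 12.4 * 1e6 / (1000 * 9.81 * 73.6 * 0.85) = 20.2049 m^3/s


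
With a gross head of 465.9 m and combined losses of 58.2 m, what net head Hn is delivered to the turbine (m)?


Hn = 465.9 - 58.2 = 407.7000 m


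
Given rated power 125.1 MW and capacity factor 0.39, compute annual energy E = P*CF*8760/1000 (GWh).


E = 125.1 * 0.39 * 8760 / 1000 = 427.3916 GWh


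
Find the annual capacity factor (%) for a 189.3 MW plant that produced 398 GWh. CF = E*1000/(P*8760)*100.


CF = 398 * 1000 / (189.3 * 8760) * 100 = 24.0009 %


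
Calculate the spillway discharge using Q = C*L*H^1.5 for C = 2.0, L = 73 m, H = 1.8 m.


Q = 2.0 * 73 * 1.8^1.5 = 352.5832 m^3/s


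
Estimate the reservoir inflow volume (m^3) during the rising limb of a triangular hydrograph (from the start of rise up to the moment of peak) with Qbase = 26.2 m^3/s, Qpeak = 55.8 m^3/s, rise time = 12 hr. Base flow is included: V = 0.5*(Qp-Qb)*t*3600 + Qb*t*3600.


V = 0.5*(55.8 - 26.2)*12*3600 + 26.2*12*3600 = 1.7712e+06 m^3


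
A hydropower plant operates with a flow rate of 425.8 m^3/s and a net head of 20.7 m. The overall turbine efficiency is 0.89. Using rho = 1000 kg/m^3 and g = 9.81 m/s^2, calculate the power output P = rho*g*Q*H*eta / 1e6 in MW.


P = 1000 * 9.81 * 425.8 * 20.7 * 0.89 / 1e6 = 76.9547 MW


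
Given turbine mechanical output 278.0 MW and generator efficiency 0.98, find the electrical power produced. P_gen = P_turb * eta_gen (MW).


P_gen = 278.0 * 0.98 = 272.4400 MW


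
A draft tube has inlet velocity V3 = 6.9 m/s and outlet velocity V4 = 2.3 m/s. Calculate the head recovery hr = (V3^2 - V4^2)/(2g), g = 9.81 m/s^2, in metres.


hr = (6.9^2 - 2.3^2) / (2*9.81) = 2.1570 m


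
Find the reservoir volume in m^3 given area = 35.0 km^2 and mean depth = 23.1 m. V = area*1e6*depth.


V = 35.0 * 1e6 * 23.1 = 8.0850e+08 m^3


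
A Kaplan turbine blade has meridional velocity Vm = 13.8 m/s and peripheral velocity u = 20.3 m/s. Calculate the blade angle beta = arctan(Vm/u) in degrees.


beta = arctan(13.8 / 20.3) = 34.2080 degrees


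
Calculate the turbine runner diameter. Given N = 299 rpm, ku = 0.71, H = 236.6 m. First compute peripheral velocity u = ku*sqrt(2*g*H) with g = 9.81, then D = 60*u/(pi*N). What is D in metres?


u = 0.71 * sqrt(2*9.81*236.6) = 48.3744 m/s
D = 60 * 48.3744 / (pi * 299) = 3.0899 m


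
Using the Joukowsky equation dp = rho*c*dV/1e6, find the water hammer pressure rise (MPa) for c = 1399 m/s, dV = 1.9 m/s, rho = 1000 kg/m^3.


dp = 1000 * 1399 * 1.9 / 1e6 = 2.6581 MPa


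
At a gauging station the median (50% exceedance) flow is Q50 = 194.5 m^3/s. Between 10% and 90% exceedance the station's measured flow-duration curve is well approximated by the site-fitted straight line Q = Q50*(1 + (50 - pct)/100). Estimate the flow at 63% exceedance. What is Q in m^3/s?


Q = 194.5 * (1 + (50 - 63)/100) = 169.2150 m^3/s


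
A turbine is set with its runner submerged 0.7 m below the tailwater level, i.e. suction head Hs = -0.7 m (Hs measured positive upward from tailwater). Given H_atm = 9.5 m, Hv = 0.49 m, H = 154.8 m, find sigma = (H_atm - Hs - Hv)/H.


sigma = (9.5 - (-0.7) - 0.49) / 154.8 = 0.0627


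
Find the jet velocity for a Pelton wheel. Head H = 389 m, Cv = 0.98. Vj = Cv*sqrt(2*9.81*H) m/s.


Vj = 0.98 * sqrt(2*9.81*389) = 85.6151 m/s


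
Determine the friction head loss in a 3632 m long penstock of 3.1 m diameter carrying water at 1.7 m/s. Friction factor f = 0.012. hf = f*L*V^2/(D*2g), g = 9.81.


hf = 0.012 * 3632 * 1.7^2 / (3.1 * 2 * 9.81) = 2.0709 m


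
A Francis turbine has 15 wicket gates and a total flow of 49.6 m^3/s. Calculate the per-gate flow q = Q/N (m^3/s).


q = 49.6 / 15 = 3.3067 m^3/s


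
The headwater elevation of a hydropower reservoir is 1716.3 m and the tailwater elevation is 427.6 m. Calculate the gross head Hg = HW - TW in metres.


Hg = 1716.3 - 427.6 = 1288.7000 m


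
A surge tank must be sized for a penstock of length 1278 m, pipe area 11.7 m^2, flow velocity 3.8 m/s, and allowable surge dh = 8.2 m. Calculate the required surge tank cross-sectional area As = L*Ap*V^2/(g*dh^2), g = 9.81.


As = 1278 * 11.7 * 3.8^2 / (9.81 * 8.2^2) = 327.3310 m^2


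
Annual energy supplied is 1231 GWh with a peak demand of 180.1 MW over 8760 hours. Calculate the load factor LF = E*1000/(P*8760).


LF = 1231 * 1000 / (180.1 * 8760) = 0.7803


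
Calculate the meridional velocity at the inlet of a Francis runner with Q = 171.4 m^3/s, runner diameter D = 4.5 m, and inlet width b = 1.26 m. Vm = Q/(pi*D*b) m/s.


Vm = 171.4 / (pi * 4.5 * 1.26) = 9.6223 m/s


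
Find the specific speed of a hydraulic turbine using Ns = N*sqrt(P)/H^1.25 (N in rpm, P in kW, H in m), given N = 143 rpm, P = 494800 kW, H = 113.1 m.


Ns = 143 * 494800^0.5 / 113.1^1.25 = 272.7235


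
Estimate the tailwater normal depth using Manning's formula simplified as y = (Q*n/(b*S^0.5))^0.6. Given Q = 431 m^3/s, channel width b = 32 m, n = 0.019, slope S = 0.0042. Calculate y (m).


y = (431 * 0.019 / (32 * 0.0042^0.5))^0.6 = 2.2797 m


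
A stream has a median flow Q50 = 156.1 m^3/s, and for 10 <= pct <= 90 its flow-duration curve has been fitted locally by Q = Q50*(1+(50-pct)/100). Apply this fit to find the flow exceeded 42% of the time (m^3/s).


Q = 156.1 * (1 + (50 - 42)/100) = 168.5880 m^3/s


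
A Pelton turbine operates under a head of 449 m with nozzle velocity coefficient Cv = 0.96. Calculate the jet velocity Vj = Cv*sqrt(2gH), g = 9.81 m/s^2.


Vj = 0.96 * sqrt(2*9.81*449) = 90.1040 m/s


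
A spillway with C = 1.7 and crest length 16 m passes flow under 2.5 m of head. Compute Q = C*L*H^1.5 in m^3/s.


Q = 1.7 * 16 * 2.5^1.5 = 107.5174 m^3/s


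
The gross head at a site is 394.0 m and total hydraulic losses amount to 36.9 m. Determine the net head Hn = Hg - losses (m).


Hn = 394.0 - 36.9 = 357.1000 m


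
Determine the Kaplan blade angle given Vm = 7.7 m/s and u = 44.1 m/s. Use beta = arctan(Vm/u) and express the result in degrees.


beta = arctan(7.7 / 44.1) = 9.9042 degrees


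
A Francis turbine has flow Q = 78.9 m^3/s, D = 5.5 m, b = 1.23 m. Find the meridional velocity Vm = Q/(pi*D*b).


Vm = 78.9 / (pi * 5.5 * 1.23) = 3.7124 m/s


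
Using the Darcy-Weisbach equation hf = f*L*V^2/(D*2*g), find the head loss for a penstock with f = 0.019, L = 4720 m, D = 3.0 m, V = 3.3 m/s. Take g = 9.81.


hf = 0.019 * 4720 * 3.3^2 / (3.0 * 2 * 9.81) = 16.5922 m


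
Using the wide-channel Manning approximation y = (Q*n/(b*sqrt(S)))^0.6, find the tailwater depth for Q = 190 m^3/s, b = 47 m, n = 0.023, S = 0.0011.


y = (190 * 0.023 / (47 * 0.0011^0.5))^0.6 = 1.8561 m


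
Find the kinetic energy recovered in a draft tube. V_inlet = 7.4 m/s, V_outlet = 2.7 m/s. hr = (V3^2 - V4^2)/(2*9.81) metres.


hr = (7.4^2 - 2.7^2) / (2*9.81) = 2.4195 m


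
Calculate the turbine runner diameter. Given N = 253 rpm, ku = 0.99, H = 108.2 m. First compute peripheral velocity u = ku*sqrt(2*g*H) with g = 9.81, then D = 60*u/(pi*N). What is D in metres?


u = 0.99 * sqrt(2*9.81*108.2) = 45.6140 m/s
D = 60 * 45.6140 / (pi * 253) = 3.4433 m


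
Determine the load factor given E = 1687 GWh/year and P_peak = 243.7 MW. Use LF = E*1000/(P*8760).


LF = 1687 * 1000 / (243.7 * 8760) = 0.7902


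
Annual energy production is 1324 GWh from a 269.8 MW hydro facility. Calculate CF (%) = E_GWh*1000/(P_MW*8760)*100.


CF = 1324 * 1000 / (269.8 * 8760) * 100 = 56.0198 %


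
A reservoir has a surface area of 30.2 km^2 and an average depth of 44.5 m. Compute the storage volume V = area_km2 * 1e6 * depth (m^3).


V = 30.2 * 1e6 * 44.5 = 1.3439e+09 m^3


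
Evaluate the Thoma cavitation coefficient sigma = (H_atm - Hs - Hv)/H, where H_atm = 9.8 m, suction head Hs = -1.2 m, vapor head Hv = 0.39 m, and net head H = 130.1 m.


sigma = (9.8 - (-1.2) - 0.39) / 130.1 = 0.0816


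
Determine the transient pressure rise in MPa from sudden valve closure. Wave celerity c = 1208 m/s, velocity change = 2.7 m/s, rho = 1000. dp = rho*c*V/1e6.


dp = 1000 * 1208 * 2.7 / 1e6 = 3.2616 MPa


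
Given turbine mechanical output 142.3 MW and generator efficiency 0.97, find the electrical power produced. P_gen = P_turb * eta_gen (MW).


P_gen = 142.3 * 0.97 = 138.0310 MW


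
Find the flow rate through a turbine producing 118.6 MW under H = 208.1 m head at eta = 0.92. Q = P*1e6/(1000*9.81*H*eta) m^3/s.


Q = 118.6 * 1e6 / (1000 * 9.81 * 208.1 * 0.92) = 63.1474 m^3/s


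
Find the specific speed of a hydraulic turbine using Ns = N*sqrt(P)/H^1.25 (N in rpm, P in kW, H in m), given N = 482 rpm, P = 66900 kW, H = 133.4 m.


Ns = 482 * 66900^0.5 / 133.4^1.25 = 274.9890


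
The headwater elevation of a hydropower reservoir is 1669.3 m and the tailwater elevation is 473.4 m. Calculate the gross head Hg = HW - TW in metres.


Hg = 1669.3 - 473.4 = 1195.9000 m


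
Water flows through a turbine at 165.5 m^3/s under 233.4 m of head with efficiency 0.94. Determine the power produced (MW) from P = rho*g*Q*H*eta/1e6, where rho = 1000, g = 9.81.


P = 1000 * 9.81 * 165.5 * 233.4 * 0.94 / 1e6 = 356.2015 MW


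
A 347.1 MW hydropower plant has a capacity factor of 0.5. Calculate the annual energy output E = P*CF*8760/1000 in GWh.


E = 347.1 * 0.5 * 8760 / 1000 = 1520.2980 GWh


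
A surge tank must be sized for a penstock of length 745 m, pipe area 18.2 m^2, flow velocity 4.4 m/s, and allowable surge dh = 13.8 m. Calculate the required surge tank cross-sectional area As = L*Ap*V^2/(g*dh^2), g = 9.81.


As = 745 * 18.2 * 4.4^2 / (9.81 * 13.8^2) = 140.5095 m^2


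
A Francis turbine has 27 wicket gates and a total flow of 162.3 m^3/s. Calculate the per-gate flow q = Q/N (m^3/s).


q = 162.3 / 27 = 6.0111 m^3/s


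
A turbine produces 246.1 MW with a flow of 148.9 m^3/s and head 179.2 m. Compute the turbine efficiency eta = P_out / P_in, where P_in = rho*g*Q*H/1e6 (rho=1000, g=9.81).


P_in = 1000 * 9.81 * 148.9 * 179.2 / 1e6 = 261.7591 MW
eta = 246.1 / 261.7591 = 0.9402


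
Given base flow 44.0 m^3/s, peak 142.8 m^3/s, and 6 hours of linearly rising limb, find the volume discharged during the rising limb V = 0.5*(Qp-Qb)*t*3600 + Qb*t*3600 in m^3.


V = 0.5*(142.8 - 44.0)*6*3600 + 44.0*6*3600 = 2.0174e+06 m^3


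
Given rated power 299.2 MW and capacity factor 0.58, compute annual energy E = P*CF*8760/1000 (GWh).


E = 299.2 * 0.58 * 8760 / 1000 = 1520.1754 GWh


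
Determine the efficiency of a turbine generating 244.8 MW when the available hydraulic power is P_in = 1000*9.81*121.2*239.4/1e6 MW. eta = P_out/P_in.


P_in = 1000 * 9.81 * 121.2 * 239.4 / 1e6 = 284.6399 MW
eta = 244.8 / 284.6399 = 0.8600


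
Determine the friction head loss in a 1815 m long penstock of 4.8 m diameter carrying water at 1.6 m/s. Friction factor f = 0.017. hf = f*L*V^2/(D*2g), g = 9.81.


hf = 0.017 * 1815 * 1.6^2 / (4.8 * 2 * 9.81) = 0.8387 m


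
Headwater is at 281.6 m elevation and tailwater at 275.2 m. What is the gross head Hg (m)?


Hg = 281.6 - 275.2 = 6.4000 m


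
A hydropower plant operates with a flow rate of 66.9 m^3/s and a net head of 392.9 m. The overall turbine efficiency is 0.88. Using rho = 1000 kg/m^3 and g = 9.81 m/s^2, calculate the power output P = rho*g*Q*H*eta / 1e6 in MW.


P = 1000 * 9.81 * 66.9 * 392.9 * 0.88 / 1e6 = 226.9132 MW


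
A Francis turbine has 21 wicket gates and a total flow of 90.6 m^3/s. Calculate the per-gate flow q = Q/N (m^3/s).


q = 90.6 / 21 = 4.3143 m^3/s


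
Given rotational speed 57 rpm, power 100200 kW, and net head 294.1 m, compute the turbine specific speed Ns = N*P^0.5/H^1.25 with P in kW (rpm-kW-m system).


Ns = 57 * 100200^0.5 / 294.1^1.25 = 14.8146


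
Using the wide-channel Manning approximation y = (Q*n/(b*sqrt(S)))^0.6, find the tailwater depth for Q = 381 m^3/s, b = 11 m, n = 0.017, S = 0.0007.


y = (381 * 0.017 / (11 * 0.0007^0.5))^0.6 = 6.4337 m


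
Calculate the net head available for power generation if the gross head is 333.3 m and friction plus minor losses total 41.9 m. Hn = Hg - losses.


Hn = 333.3 - 41.9 = 291.4000 m


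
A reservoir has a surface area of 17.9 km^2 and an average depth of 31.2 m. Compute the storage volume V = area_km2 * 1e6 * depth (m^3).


V = 17.9 * 1e6 * 31.2 = 5.5848e+08 m^3


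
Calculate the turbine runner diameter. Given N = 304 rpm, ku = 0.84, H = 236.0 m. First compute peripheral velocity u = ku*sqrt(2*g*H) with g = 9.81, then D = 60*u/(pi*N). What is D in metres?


u = 0.84 * sqrt(2*9.81*236.0) = 57.1590 m/s
D = 60 * 57.1590 / (pi * 304) = 3.5910 m


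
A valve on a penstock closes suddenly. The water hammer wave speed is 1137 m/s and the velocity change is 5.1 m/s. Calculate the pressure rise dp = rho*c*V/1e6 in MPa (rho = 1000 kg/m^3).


dp = 1000 * 1137 * 5.1 / 1e6 = 5.7987 MPa


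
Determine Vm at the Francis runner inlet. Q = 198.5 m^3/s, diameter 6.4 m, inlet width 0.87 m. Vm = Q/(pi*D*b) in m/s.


Vm = 198.5 / (pi * 6.4 * 0.87) = 11.3478 m/s


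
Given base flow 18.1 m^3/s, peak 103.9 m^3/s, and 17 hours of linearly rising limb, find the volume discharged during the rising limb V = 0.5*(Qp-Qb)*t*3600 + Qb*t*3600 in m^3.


V = 0.5*(103.9 - 18.1)*17*3600 + 18.1*17*3600 = 3.7332e+06 m^3


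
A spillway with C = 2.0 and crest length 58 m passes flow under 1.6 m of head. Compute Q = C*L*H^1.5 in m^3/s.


Q = 2.0 * 58 * 1.6^1.5 = 234.7675 m^3/s


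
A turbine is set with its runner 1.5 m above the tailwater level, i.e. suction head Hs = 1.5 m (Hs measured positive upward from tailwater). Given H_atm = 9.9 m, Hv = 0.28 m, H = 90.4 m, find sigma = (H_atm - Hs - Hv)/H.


sigma = (9.9 - 1.5 - 0.28) / 90.4 = 0.0898


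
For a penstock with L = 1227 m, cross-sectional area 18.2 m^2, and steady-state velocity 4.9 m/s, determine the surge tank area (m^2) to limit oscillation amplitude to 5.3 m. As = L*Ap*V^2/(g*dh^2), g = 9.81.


As = 1227 * 18.2 * 4.9^2 / (9.81 * 5.3^2) = 1945.7515 m^2


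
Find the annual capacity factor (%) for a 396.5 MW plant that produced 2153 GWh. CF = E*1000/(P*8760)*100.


CF = 2153 * 1000 / (396.5 * 8760) * 100 = 61.9864 %


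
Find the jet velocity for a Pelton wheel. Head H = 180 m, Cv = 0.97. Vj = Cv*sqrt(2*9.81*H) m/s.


Vj = 0.97 * sqrt(2*9.81*180) = 57.6444 m/s


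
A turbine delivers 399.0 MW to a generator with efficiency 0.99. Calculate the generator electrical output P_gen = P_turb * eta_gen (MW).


P_gen = 399.0 * 0.99 = 395.0100 MW


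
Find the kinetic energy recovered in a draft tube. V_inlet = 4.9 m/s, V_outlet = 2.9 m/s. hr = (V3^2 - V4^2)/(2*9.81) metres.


hr = (4.9^2 - 2.9^2) / (2*9.81) = 0.7951 m


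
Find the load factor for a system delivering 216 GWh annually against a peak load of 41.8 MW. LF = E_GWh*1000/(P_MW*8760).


LF = 216 * 1000 / (41.8 * 8760) = 0.5899


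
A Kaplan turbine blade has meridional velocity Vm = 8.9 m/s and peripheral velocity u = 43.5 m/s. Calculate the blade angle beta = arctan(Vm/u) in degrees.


beta = arctan(8.9 / 43.5) = 11.5630 degrees


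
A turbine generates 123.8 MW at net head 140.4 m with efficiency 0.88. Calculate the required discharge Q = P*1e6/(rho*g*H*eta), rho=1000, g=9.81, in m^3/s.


Q = 123.8 * 1e6 / (1000 * 9.81 * 140.4 * 0.88) = 102.1414 m^3/s


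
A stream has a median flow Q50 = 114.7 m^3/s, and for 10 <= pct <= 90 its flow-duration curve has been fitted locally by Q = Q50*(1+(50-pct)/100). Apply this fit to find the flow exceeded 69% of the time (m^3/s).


Q = 114.7 * (1 + (50 - 69)/100) = 92.9070 m^3/s


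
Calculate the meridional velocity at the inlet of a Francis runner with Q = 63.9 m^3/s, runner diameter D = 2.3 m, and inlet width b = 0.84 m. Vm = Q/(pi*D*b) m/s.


Vm = 63.9 / (pi * 2.3 * 0.84) = 10.5280 m/s


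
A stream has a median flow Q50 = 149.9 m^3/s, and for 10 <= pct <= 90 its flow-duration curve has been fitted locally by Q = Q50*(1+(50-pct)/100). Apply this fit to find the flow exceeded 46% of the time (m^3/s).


Q = 149.9 * (1 + (50 - 46)/100) = 155.8960 m^3/s


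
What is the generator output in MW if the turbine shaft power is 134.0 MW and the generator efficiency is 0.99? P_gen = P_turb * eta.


P_gen = 134.0 * 0.99 = 132.6600 MW


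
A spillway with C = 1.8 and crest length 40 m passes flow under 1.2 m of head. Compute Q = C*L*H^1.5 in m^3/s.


Q = 1.8 * 40 * 1.2^1.5 = 94.6465 m^3/s


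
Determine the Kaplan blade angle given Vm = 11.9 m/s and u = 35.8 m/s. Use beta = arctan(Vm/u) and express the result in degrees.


beta = arctan(11.9 / 35.8) = 18.3869 degrees


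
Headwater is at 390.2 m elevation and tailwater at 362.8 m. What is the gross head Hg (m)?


Hg = 390.2 - 362.8 = 27.4000 m


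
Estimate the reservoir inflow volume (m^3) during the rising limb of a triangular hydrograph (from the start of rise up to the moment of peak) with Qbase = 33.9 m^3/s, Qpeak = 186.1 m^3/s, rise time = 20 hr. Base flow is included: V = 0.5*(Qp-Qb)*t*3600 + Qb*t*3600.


V = 0.5*(186.1 - 33.9)*20*3600 + 33.9*20*3600 = 7.9200e+06 m^3


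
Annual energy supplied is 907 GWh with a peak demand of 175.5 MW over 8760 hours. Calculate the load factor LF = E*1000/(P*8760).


LF = 907 * 1000 / (175.5 * 8760) = 0.5900


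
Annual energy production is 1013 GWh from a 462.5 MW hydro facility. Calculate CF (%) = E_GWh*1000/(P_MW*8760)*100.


CF = 1013 * 1000 / (462.5 * 8760) * 100 = 25.0031 %


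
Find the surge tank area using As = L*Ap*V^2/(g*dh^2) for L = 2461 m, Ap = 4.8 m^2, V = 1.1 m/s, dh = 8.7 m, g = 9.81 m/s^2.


As = 2461 * 4.8 * 1.1^2 / (9.81 * 8.7^2) = 19.2500 m^2


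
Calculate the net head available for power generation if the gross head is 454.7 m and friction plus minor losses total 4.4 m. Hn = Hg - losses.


Hn = 454.7 - 4.4 = 450.3000 m


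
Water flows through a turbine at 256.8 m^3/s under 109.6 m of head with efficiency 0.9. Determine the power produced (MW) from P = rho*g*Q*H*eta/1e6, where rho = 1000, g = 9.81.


P = 1000 * 9.81 * 256.8 * 109.6 * 0.9 / 1e6 = 248.4947 MW


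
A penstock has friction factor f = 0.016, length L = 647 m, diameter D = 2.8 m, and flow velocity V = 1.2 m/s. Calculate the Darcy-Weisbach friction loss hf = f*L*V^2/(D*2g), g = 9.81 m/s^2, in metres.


hf = 0.016 * 647 * 1.2^2 / (2.8 * 2 * 9.81) = 0.2713 m


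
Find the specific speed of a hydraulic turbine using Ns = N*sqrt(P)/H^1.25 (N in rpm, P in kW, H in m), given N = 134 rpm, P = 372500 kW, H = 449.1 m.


Ns = 134 * 372500^0.5 / 449.1^1.25 = 39.5584


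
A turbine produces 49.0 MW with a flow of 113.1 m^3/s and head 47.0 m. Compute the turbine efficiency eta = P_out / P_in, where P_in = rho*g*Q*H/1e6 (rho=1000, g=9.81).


P_in = 1000 * 9.81 * 113.1 * 47.0 / 1e6 = 52.1470 MW
eta = 49.0 / 52.1470 = 0.9397


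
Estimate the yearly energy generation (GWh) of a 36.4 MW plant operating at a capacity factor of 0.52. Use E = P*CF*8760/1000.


E = 36.4 * 0.52 * 8760 / 1000 = 165.8093 GWh


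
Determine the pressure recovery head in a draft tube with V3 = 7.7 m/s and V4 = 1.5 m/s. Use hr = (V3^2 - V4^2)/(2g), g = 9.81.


hr = (7.7^2 - 1.5^2) / (2*9.81) = 2.9072 m


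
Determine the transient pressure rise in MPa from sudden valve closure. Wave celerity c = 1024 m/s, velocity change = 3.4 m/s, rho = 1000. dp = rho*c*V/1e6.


dp = 1000 * 1024 * 3.4 / 1e6 = 3.4816 MPa


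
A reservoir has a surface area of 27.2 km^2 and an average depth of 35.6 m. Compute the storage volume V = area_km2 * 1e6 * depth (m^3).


V = 27.2 * 1e6 * 35.6 = 9.6832e+08 m^3


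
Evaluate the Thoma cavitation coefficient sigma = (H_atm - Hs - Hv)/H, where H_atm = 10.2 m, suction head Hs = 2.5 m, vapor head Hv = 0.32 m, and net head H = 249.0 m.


sigma = (10.2 - 2.5 - 0.32) / 249.0 = 0.0296


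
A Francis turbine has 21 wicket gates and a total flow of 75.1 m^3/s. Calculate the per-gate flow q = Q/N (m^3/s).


q = 75.1 / 21 = 3.5762 m^3/s


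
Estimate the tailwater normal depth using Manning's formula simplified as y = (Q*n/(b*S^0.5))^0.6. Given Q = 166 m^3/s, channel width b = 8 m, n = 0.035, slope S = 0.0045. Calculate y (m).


y = (166 * 0.035 / (8 * 0.0045^0.5))^0.6 = 4.1753 m


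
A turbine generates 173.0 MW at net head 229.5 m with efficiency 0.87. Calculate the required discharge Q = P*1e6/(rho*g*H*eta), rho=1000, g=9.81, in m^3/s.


Q = 173.0 * 1e6 / (1000 * 9.81 * 229.5 * 0.87) = 88.3233 m^3/s


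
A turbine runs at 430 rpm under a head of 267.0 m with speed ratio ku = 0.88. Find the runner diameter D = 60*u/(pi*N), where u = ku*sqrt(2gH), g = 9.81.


u = 0.88 * sqrt(2*9.81*267.0) = 63.6924 m/s
D = 60 * 63.6924 / (pi * 430) = 2.8289 m


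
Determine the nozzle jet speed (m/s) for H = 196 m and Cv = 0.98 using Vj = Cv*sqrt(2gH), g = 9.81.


Vj = 0.98 * sqrt(2*9.81*196) = 60.7720 m/s


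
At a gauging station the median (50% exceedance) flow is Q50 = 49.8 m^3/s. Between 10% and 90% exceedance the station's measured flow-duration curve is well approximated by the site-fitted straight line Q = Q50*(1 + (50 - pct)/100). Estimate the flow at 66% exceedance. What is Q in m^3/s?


Q = 49.8 * (1 + (50 - 66)/100) = 41.8320 m^3/s


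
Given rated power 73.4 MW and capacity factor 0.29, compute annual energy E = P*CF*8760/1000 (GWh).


E = 73.4 * 0.29 * 8760 / 1000 = 186.4654 GWh


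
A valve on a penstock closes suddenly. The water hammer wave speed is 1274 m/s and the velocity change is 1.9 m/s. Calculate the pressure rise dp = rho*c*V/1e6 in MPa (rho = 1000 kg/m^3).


dp = 1000 * 1274 * 1.9 / 1e6 = 2.4206 MPa


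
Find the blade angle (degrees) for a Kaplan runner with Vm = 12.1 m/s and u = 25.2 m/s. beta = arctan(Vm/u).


beta = arctan(12.1 / 25.2) = 25.6484 degrees


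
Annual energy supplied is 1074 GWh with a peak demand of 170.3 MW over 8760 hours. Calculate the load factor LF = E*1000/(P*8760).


LF = 1074 * 1000 / (170.3 * 8760) = 0.7199


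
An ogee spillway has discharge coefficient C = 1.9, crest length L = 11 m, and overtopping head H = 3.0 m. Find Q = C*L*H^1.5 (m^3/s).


Q = 1.9 * 11 * 3.0^1.5 = 108.5996 m^3/s


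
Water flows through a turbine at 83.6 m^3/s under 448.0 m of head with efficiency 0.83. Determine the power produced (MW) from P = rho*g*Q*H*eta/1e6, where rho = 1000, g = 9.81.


P = 1000 * 9.81 * 83.6 * 448.0 * 0.83 / 1e6 = 304.9519 MW


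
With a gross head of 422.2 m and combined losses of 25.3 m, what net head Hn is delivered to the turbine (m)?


Hn = 422.2 - 25.3 = 396.9000 m


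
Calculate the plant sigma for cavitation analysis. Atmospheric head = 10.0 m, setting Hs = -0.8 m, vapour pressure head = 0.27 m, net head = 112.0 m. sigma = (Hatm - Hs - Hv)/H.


sigma = (10.0 - (-0.8) - 0.27) / 112.0 = 0.0940


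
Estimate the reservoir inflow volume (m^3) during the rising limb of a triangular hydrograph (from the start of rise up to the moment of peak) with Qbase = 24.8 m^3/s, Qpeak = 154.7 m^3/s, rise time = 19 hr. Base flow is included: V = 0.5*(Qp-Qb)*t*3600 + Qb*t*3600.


V = 0.5*(154.7 - 24.8)*19*3600 + 24.8*19*3600 = 6.1389e+06 m^3


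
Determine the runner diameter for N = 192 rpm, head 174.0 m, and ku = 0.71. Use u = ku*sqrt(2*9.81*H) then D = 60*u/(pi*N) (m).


u = 0.71 * sqrt(2*9.81*174.0) = 41.4842 m/s
D = 60 * 41.4842 / (pi * 192) = 4.1265 m


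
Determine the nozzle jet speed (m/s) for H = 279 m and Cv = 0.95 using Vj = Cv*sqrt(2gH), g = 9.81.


Vj = 0.95 * sqrt(2*9.81*279) = 70.2870 m/s


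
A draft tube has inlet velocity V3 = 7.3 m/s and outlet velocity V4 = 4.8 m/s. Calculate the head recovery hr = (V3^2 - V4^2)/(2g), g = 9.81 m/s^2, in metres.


hr = (7.3^2 - 4.8^2) / (2*9.81) = 1.5418 m


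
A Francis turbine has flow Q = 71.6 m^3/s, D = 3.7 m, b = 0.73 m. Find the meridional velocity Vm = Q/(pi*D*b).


Vm = 71.6 / (pi * 3.7 * 0.73) = 8.4380 m/s
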